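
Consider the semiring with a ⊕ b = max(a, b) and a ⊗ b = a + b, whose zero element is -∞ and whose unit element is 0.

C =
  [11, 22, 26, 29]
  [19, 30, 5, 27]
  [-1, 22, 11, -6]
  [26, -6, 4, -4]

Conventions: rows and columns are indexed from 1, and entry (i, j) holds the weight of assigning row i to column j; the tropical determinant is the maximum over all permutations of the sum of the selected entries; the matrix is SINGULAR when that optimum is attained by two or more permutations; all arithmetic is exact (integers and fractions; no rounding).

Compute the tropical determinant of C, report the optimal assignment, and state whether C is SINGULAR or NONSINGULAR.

σ = (1, 2, 3, 4): 11 + 30 + 11 + (-4) = 48
σ = (1, 2, 4, 3): 11 + 30 + (-6) + 4 = 39
σ = (1, 3, 2, 4): 11 + 5 + 22 + (-4) = 34
σ = (1, 3, 4, 2): 11 + 5 + (-6) + (-6) = 4
σ = (1, 4, 2, 3): 11 + 27 + 22 + 4 = 64
σ = (1, 4, 3, 2): 11 + 27 + 11 + (-6) = 43
σ = (2, 1, 3, 4): 22 + 19 + 11 + (-4) = 48
σ = (2, 1, 4, 3): 22 + 19 + (-6) + 4 = 39
σ = (2, 3, 1, 4): 22 + 5 + (-1) + (-4) = 22
σ = (2, 3, 4, 1): 22 + 5 + (-6) + 26 = 47
σ = (2, 4, 1, 3): 22 + 27 + (-1) + 4 = 52
σ = (2, 4, 3, 1): 22 + 27 + 11 + 26 = 86
σ = (3, 1, 2, 4): 26 + 19 + 22 + (-4) = 63
σ = (3, 1, 4, 2): 26 + 19 + (-6) + (-6) = 33
σ = (3, 2, 1, 4): 26 + 30 + (-1) + (-4) = 51
σ = (3, 2, 4, 1): 26 + 30 + (-6) + 26 = 76
σ = (3, 4, 1, 2): 26 + 27 + (-1) + (-6) = 46
σ = (3, 4, 2, 1): 26 + 27 + 22 + 26 = 101
σ = (4, 1, 2, 3): 29 + 19 + 22 + 4 = 74
σ = (4, 1, 3, 2): 29 + 19 + 11 + (-6) = 53
σ = (4, 2, 1, 3): 29 + 30 + (-1) + 4 = 62
σ = (4, 2, 3, 1): 29 + 30 + 11 + 26 = 96
σ = (4, 3, 1, 2): 29 + 5 + (-1) + (-6) = 27
σ = (4, 3, 2, 1): 29 + 5 + 22 + 26 = 82
Optimal value attained by: σ = (3, 4, 2, 1).
Answer: det⊕(C) = 101; verdict: NONSINGULAR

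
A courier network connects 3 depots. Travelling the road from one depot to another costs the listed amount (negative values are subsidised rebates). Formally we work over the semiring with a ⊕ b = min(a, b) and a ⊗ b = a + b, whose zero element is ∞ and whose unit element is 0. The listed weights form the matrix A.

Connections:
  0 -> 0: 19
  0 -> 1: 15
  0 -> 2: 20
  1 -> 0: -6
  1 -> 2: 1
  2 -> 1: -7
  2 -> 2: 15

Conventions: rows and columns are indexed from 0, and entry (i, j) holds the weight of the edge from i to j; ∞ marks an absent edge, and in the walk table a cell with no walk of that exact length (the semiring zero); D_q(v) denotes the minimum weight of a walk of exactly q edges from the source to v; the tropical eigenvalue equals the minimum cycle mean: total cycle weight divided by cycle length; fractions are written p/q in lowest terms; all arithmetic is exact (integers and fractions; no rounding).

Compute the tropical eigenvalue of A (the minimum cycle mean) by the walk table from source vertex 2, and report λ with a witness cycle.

q=0: [∞, ∞, 0]
q=1: [∞, -7, 15]
q=2: [-13, 8, -6]
q=3: [2, -13, 7]
Optimal cycle mean attained by: cycle 1->2->1, total 1 + (-7), length 2.
Answer: λ = -3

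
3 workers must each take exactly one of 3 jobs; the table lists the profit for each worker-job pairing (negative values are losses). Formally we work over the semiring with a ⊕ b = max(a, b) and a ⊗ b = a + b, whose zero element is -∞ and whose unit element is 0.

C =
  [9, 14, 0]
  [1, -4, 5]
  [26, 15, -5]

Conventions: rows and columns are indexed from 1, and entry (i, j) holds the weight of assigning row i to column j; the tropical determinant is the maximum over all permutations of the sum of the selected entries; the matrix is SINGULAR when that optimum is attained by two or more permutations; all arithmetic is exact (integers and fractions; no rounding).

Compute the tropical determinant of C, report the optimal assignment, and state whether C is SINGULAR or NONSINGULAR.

σ = (1, 2, 3): 9 + (-4) + (-5) = 0
σ = (1, 3, 2): 9 + 5 + 15 = 29
σ = (2, 1, 3): 14 + 1 + (-5) = 10
σ = (2, 3, 1): 14 + 5 + 26 = 45
σ = (3, 1, 2): 0 + 1 + 15 = 16
σ = (3, 2, 1): 0 + (-4) + 26 = 22
Optimal value attained by: σ = (2, 3, 1).
Answer: det⊕(C) = 45; verdict: NONSINGULAR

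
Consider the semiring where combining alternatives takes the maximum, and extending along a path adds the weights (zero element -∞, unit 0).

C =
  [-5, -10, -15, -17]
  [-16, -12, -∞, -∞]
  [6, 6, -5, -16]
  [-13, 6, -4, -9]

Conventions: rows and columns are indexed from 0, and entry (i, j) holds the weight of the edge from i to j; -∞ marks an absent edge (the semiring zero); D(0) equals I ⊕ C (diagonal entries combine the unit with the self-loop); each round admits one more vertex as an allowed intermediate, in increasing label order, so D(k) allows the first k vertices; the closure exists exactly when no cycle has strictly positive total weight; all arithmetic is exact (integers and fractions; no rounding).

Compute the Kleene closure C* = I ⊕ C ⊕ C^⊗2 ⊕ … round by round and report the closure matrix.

D(0):
  [0, -10, -15, -17]
  [-16, 0, -∞, -∞]
  [6, 6, 0, -16]
  [-13, 6, -4, 0]
D(1):
  [0, -10, -15, -17]
  [-16, 0, -31, -33]
  [6, 6, 0, -11]
  [-13, 6, -4, 0]
D(2):
  [0, -10, -15, -17]
  [-16, 0, -31, -33]
  [6, 6, 0, -11]
  [-10, 6, -4, 0]
D(3):
  [0, -9, -15, -17]
  [-16, 0, -31, -33]
  [6, 6, 0, -11]
  [2, 6, -4, 0]
D(4):
  [0, -9, -15, -17]
  [-16, 0, -31, -33]
  [6, 6, 0, -11]
  [2, 6, -4, 0]
Answer: C* = [[0, -9, -15, -17], [-16, 0, -31, -33], [6, 6, 0, -11], [2, 6, -4, 0]]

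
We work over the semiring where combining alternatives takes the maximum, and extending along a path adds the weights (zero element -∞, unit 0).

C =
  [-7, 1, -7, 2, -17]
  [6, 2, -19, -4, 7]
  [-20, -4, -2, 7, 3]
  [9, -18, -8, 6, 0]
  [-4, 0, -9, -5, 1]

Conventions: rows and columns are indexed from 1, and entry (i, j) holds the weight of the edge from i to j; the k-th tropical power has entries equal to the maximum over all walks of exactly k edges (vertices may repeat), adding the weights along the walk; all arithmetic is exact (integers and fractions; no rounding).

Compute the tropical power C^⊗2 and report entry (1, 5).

C^⊗2:
  [11, 3, -6, 8, 8]
  [8, 7, -1, 8, 9]
  [16, 3, -1, 13, 7]
  [15, 10, 2, 12, 6]
  [6, 2, -8, 1, 7]
Key observation: the optimum is the walk 1->2->5, with weight 1 + 7 = 8.
Optimal value attained by: walk 1->2->5.
Answer: (C^⊗2)[1][5] = 8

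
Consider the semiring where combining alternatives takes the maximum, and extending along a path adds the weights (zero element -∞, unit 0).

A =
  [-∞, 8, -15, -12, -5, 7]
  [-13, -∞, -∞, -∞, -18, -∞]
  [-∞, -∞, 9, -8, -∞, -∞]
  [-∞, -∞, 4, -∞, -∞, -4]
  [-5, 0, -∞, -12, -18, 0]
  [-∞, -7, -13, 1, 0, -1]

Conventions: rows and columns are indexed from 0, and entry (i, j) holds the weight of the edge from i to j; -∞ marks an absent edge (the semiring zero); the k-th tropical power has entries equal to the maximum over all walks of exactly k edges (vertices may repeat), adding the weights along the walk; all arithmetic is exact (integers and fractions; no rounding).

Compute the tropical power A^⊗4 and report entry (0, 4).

A^⊗2:
  [-5, 0, -6, 8, 7, 6]
  [-23, -5, -28, -25, -18, -6]
  [-∞, -∞, 18, 1, -∞, -12]
  [-∞, -11, 13, -3, -4, -5]
  [-13, 3, -8, 1, 0, 2]
  [-5, 0, 5, 0, -1, 0]
A^⊗3:
  [2, 7, 12, 7, 6, 7]
  [-18, -13, -19, -5, -6, -7]
  [-∞, -19, 27, 10, -12, -3]
  [-9, -4, 22, 5, -5, -4]
  [-5, 0, 5, 3, 2, 1]
  [-6, 3, 14, 1, 0, 2]
A^⊗4:
  [1, 10, 21, 8, 7, 9]
  [-11, -6, -1, -6, -7, -6]
  [-17, -10, 36, 19, -3, 6]
  [-10, -1, 31, 14, -4, 1]
  [-3, 3, 14, 2, 1, 2]
  [-5, 2, 23, 6, 2, 1]
Key observation: the optimum is the walk 0->5->4->5->4, with weight 7 + 0 + 0 + 0 = 7.
Optimal value attained by: walk 0->5->4->5->4.
Answer: (A^⊗4)[0][4] = 7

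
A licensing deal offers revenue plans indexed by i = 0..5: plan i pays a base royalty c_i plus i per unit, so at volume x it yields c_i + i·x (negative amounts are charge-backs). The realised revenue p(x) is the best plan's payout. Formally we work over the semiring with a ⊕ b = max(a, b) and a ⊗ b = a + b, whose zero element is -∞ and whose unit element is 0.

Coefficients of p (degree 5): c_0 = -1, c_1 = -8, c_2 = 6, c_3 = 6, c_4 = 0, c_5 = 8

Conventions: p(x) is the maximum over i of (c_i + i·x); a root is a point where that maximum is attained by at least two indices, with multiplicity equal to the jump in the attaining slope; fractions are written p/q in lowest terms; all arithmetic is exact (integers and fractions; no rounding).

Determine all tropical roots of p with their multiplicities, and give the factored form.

hull edge (i=0, c=-1) to (i=2, c=6): slope 7/2, span 2
hull edge (i=2, c=6) to (i=5, c=8): slope 2/3, span 3
Factored form: p(x) = 8 ⊗ (x ⊕ (-7/2)) ⊗ (x ⊕ (-7/2)) ⊗ (x ⊕ (-2/3)) ⊗ (x ⊕ (-2/3)) ⊗ (x ⊕ (-2/3))
Answer: roots = -7/2 (mult 2), -2/3 (mult 3)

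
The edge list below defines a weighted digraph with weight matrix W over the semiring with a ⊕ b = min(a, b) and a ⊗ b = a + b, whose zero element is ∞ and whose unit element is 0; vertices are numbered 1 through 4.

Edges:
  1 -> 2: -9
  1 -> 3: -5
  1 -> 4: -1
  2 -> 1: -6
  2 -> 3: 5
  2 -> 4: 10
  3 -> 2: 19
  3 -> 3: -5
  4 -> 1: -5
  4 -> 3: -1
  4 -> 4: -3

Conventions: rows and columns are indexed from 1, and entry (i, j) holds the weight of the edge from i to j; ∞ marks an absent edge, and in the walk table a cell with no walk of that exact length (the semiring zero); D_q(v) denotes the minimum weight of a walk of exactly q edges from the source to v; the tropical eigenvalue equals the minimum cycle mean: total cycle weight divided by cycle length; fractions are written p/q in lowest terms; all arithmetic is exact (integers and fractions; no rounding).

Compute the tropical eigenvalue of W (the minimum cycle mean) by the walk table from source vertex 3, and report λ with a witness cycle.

q=0: [∞, ∞, 0, ∞]
q=1: [∞, 19, -5, ∞]
q=2: [13, 14, -10, 29]
q=3: [8, 4, -15, 12]
q=4: [-2, -1, -20, 7]
Optimal cycle mean attained by: cycle 1->2->1, total (-9) + (-6), length 2.
Answer: λ = -15/2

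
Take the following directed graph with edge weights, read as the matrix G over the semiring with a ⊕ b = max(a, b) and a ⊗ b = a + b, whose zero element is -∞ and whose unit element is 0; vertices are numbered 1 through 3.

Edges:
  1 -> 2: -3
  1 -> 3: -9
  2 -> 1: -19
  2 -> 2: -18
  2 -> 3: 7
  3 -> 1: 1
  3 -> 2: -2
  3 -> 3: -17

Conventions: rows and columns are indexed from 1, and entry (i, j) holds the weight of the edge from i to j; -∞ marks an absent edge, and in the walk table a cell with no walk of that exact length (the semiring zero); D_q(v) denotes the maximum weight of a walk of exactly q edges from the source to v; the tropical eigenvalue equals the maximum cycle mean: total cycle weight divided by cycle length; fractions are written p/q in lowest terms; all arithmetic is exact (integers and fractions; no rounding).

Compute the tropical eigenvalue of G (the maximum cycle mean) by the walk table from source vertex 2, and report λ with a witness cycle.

q=0: [-∞, 0, -∞]
q=1: [-19, -18, 7]
q=2: [8, 5, -10]
q=3: [-9, 5, 12]
Optimal cycle mean attained by: cycle 2->3->2, total 7 + (-2), length 2.
Answer: λ = 5/2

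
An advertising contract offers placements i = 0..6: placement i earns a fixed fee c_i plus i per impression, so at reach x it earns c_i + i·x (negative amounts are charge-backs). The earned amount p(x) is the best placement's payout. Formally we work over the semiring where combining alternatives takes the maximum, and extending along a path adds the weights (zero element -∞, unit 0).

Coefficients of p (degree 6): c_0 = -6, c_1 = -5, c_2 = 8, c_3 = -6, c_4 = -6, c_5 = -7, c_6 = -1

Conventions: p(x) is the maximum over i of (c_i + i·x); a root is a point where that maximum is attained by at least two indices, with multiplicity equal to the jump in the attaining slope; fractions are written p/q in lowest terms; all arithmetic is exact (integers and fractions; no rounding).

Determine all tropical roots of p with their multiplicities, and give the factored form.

hull edge (i=0, c=-6) to (i=2, c=8): slope 7, span 2
hull edge (i=2, c=8) to (i=6, c=-1): slope -9/4, span 4
Factored form: p(x) = -1 ⊗ (x ⊕ (-7)) ⊗ (x ⊕ (-7)) ⊗ (x ⊕ 9/4) ⊗ (x ⊕ 9/4) ⊗ (x ⊕ 9/4) ⊗ (x ⊕ 9/4)
Answer: roots = -7 (mult 2), 9/4 (mult 4)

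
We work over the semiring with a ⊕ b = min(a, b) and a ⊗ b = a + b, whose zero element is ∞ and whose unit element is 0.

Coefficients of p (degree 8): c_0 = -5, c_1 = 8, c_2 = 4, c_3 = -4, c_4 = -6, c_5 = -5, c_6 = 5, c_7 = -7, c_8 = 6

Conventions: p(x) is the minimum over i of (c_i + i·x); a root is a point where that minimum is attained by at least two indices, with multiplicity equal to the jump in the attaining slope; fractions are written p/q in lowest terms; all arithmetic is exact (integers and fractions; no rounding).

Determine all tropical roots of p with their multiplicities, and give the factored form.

hull edge (i=0, c=-5) to (i=7, c=-7): slope -2/7, span 7
hull edge (i=7, c=-7) to (i=8, c=6): slope 13, span 1
Factored form: p(x) = 6 ⊗ (x ⊕ (-13)) ⊗ (x ⊕ 2/7) ⊗ (x ⊕ 2/7) ⊗ (x ⊕ 2/7) ⊗ (x ⊕ 2/7) ⊗ (x ⊕ 2/7) ⊗ (x ⊕ 2/7) ⊗ (x ⊕ 2/7)
Answer: roots = -13 (mult 1), 2/7 (mult 7)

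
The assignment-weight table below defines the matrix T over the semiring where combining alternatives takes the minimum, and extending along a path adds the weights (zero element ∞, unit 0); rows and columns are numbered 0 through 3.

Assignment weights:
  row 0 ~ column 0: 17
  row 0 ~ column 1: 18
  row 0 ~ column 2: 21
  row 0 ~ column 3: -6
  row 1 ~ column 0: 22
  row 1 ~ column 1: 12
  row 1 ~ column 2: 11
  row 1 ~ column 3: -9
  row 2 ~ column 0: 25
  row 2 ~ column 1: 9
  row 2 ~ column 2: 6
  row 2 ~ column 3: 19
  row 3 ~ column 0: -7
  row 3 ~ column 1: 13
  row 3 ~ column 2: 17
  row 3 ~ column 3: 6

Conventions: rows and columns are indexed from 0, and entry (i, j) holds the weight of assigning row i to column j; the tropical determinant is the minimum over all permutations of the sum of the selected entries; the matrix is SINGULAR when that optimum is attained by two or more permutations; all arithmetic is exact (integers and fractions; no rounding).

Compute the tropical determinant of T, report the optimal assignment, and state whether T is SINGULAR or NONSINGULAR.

σ = (0, 1, 2, 3): 17 + 12 + 6 + 6 = 41
σ = (0, 1, 3, 2): 17 + 12 + 19 + 17 = 65
σ = (0, 2, 1, 3): 17 + 11 + 9 + 6 = 43
σ = (0, 2, 3, 1): 17 + 11 + 19 + 13 = 60
σ = (0, 3, 1, 2): 17 + (-9) + 9 + 17 = 34
σ = (0, 3, 2, 1): 17 + (-9) + 6 + 13 = 27
σ = (1, 0, 2, 3): 18 + 22 + 6 + 6 = 52
σ = (1, 0, 3, 2): 18 + 22 + 19 + 17 = 76
σ = (1, 2, 0, 3): 18 + 11 + 25 + 6 = 60
σ = (1, 2, 3, 0): 18 + 11 + 19 + (-7) = 41
σ = (1, 3, 0, 2): 18 + (-9) + 25 + 17 = 51
σ = (1, 3, 2, 0): 18 + (-9) + 6 + (-7) = 8
σ = (2, 0, 1, 3): 21 + 22 + 9 + 6 = 58
σ = (2, 0, 3, 1): 21 + 22 + 19 + 13 = 75
σ = (2, 1, 0, 3): 21 + 12 + 25 + 6 = 64
σ = (2, 1, 3, 0): 21 + 12 + 19 + (-7) = 45
σ = (2, 3, 0, 1): 21 + (-9) + 25 + 13 = 50
σ = (2, 3, 1, 0): 21 + (-9) + 9 + (-7) = 14
σ = (3, 0, 1, 2): (-6) + 22 + 9 + 17 = 42
σ = (3, 0, 2, 1): (-6) + 22 + 6 + 13 = 35
σ = (3, 1, 0, 2): (-6) + 12 + 25 + 17 = 48
σ = (3, 1, 2, 0): (-6) + 12 + 6 + (-7) = 5
σ = (3, 2, 0, 1): (-6) + 11 + 25 + 13 = 43
σ = (3, 2, 1, 0): (-6) + 11 + 9 + (-7) = 7
Optimal value attained by: σ = (3, 1, 2, 0).
Answer: det⊕(T) = 5; verdict: NONSINGULAR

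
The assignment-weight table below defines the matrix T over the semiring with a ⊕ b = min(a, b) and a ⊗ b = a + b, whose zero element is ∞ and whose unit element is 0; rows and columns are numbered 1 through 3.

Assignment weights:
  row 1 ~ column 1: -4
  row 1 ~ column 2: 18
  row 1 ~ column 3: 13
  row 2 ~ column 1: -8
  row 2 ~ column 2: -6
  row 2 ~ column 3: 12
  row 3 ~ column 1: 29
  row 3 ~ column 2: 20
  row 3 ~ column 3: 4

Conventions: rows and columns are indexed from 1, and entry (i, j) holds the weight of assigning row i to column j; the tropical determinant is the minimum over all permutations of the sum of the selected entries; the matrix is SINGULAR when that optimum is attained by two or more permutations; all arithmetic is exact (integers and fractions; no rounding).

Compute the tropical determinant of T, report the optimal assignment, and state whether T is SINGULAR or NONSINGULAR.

σ = (1, 2, 3): (-4) + (-6) + 4 = -6
σ = (1, 3, 2): (-4) + 12 + 20 = 28
σ = (2, 1, 3): 18 + (-8) + 4 = 14
σ = (2, 3, 1): 18 + 12 + 29 = 59
σ = (3, 1, 2): 13 + (-8) + 20 = 25
σ = (3, 2, 1): 13 + (-6) + 29 = 36
Optimal value attained by: σ = (1, 2, 3).
Answer: det⊕(T) = -6; verdict: NONSINGULAR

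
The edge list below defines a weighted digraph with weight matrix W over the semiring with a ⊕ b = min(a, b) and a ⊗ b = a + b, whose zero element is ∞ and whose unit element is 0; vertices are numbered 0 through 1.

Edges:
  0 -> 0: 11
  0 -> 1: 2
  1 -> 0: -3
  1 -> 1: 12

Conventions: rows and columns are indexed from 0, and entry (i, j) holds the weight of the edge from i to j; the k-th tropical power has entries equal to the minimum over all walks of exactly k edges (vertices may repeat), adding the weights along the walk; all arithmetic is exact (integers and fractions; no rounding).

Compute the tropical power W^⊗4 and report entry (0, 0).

W^⊗2:
  [-1, 13]
  [8, -1]
W^⊗3:
  [10, 1]
  [-4, 10]
W^⊗4:
  [-2, 12]
  [7, -2]
Key observation: the optimum is the walk 0->1->0->1->0, with weight 2 + (-3) + 2 + (-3) = -2.
Optimal value attained by: walk 0->1->0->1->0.
Answer: (W^⊗4)[0][0] = -2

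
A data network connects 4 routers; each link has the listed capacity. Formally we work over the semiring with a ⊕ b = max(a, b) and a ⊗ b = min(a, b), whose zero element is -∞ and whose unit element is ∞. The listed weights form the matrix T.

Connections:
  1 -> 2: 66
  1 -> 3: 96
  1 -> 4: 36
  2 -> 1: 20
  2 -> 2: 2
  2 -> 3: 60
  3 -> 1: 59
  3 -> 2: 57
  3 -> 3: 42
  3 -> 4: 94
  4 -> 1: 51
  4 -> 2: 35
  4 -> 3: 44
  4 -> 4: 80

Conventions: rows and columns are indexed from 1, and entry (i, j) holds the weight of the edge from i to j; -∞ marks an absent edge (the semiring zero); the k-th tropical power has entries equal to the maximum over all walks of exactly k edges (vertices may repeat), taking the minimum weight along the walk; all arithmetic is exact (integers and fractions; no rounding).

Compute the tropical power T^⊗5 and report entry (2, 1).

T^⊗2:
  [59, 57, 60, 94]
  [59, 57, 42, 60]
  [51, 59, 59, 80]
  [51, 51, 51, 80]
T^⊗3:
  [59, 59, 59, 80]
  [51, 59, 59, 60]
  [59, 57, 59, 80]
  [51, 51, 51, 80]
T^⊗4:
  [59, 59, 59, 80]
  [59, 57, 59, 60]
  [59, 59, 59, 80]
  [51, 51, 51, 80]
T^⊗5:
  [59, 59, 59, 80]
  [59, 59, 59, 60]
  [59, 59, 59, 80]
  [51, 51, 51, 80]
Key observation: the optimum is the walk 2->3->1->2->3->1, with weight 60 min 59 min 66 min 60 min 59 = 59.
Optimal value attained by: walk 2->3->1->2->3->1.
Answer: (T^⊗5)[2][1] = 59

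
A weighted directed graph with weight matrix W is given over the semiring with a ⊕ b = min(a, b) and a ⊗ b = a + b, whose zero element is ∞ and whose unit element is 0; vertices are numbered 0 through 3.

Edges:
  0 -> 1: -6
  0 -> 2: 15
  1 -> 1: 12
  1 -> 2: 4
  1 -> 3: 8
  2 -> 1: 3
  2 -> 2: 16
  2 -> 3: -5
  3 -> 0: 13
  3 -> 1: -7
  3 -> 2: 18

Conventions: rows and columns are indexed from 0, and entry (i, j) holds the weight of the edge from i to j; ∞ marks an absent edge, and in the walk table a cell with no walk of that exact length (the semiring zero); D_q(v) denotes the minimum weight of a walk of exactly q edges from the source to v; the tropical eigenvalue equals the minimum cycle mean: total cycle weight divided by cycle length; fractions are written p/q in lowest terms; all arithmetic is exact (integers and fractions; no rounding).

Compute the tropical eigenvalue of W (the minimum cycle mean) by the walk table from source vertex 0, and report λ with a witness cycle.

q=0: [0, ∞, ∞, ∞]
q=1: [∞, -6, 15, ∞]
q=2: [∞, 6, -2, 2]
q=3: [15, -5, 10, -7]
q=4: [6, -14, -1, 3]
Optimal cycle mean attained by: cycle 1->2->3->1, total 4 + (-5) + (-7), length 3.
Answer: λ = -8/3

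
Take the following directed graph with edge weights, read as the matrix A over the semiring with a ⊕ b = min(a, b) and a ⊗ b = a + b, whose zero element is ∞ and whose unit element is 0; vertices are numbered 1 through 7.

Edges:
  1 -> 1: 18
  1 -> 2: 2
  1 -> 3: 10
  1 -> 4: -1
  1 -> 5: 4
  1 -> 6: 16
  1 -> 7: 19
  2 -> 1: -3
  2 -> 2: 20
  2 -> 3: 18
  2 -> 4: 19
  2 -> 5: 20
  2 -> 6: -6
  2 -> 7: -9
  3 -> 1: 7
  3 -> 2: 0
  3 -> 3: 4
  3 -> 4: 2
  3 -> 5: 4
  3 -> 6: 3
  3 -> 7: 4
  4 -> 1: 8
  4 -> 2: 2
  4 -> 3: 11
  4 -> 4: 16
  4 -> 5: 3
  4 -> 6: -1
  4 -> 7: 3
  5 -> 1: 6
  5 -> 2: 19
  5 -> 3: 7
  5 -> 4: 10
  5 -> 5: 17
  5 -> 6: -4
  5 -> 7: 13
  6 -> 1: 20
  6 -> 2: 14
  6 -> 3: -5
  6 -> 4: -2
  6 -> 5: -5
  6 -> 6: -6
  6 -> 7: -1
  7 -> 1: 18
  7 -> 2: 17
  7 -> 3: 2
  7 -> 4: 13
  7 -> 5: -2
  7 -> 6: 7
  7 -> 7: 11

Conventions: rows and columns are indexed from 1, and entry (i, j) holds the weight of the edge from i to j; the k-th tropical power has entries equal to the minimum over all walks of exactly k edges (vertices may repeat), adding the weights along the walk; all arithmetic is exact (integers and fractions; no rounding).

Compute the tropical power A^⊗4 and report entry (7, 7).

A^⊗2:
  [-1, 1, 10, 12, 2, -4, -7]
  [9, -1, -11, -8, -11, -12, -7]
  [-3, 4, -2, 1, -2, -6, -9]
  [-1, 10, -6, -3, -6, -7, -7]
  [14, 7, -9, -6, -9, -10, -5]
  [1, -5, -11, -8, -11, -12, -7]
  [4, 2, 2, 4, 2, -6, 6]
A^⊗3:
  [-2, 1, -9, -6, -9, -10, -8]
  [-5, -11, -17, -14, -17, -18, -13]
  [1, -2, -11, -8, -11, -12, -7]
  [0, -6, -12, -9, -12, -13, -8]
  [-3, -9, -15, -12, -15, -16, -11]
  [-8, -11, -17, -14, -17, -18, -14]
  [-1, 2, -11, -8, -11, -12, -7]
A^⊗4:
  [-3, -9, -15, -12, -15, -16, -11]
  [-14, -17, -23, -20, -23, -24, -20]
  [-5, -11, -17, -14, -17, -18, -13]
  [-9, -12, -18, -15, -18, -19, -15]
  [-12, -15, -21, -18, -21, -22, -18]
  [-14, -17, -23, -20, -23, -24, -20]
  [-5, -11, -17, -14, -17, -18, -13]
Key observation: the optimum is the walk 7->5->6->6->7, with weight (-2) + (-4) + (-6) + (-1) = -13.
Optimal value attained by: walk 7->5->6->6->7.
Answer: (A^⊗4)[7][7] = -13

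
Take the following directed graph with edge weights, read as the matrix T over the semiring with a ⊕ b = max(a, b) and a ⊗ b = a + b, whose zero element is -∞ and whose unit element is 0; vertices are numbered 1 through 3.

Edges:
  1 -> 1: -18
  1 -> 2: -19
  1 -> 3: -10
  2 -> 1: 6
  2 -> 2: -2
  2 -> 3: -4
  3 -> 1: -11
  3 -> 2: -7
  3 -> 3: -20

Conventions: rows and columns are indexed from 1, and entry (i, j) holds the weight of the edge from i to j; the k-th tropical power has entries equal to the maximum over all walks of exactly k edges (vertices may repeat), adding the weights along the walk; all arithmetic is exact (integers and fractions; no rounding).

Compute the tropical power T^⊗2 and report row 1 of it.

T^⊗2:
  [-13, -17, -23]
  [4, -4, -4]
  [-1, -9, -11]
Answer: row 1 of T^⊗2 = [-13, -17, -23]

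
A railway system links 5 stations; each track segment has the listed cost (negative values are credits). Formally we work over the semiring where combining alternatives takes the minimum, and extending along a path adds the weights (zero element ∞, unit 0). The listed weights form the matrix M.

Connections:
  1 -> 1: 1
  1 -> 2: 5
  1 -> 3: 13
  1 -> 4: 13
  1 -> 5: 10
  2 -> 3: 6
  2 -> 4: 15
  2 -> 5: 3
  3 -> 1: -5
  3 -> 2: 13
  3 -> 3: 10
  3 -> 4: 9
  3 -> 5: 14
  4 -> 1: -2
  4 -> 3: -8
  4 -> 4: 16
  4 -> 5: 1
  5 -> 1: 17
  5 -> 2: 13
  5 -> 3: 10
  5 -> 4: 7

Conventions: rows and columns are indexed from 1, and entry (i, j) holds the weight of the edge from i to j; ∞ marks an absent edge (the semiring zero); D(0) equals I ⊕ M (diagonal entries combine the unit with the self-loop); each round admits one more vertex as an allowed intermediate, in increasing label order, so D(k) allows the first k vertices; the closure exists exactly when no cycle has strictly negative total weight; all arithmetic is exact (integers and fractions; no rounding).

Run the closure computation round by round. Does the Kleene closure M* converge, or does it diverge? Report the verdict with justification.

D(0):
  [0, 5, 13, 13, 10]
  [∞, 0, 6, 15, 3]
  [-5, 13, 0, 9, 14]
  [-2, ∞, -8, 0, 1]
  [17, 13, 10, 7, 0]
D(1):
  [0, 5, 13, 13, 10]
  [∞, 0, 6, 15, 3]
  [-5, 0, 0, 8, 5]
  [-2, 3, -8, 0, 1]
  [17, 13, 10, 7, 0]
D(2):
  [0, 5, 11, 13, 8]
  [∞, 0, 6, 15, 3]
  [-5, 0, 0, 8, 3]
  [-2, 3, -8, 0, 1]
  [17, 13, 10, 7, 0]
D(3):
  [0, 5, 11, 13, 8]
  [1, 0, 6, 14, 3]
  [-5, 0, 0, 8, 3]
  [-13, -8, -8, 0, -5]
  [5, 10, 10, 7, 0]
D(4):
  [0, 5, 5, 13, 8]
  [1, 0, 6, 14, 3]
  [-5, 0, 0, 8, 3]
  [-13, -8, -8, 0, -5]
  [-6, -1, -1, 7, 0]
D(5):
  [0, 5, 5, 13, 8]
  [-3, 0, 2, 10, 3]
  [-5, 0, 0, 8, 3]
  [-13, -8, -8, 0, -5]
  [-6, -1, -1, 7, 0]
Key observation: every diagonal entry stays at the unit through all rounds, so no improving cycle exists.
Answer: CONVERGES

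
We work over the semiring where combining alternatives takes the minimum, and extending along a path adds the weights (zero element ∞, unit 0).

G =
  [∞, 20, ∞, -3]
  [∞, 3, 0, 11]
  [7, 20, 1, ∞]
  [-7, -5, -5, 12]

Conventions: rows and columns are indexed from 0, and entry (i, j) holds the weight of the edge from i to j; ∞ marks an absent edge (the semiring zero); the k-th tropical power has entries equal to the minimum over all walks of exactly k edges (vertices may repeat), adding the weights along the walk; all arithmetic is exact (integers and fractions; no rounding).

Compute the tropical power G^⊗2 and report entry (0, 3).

G^⊗2:
  [-10, -8, -8, 9]
  [4, 6, 1, 14]
  [8, 21, 2, 4]
  [2, -2, -5, -10]
Key observation: the optimum is the walk 0->3->3, with weight (-3) + 12 = 9.
Optimal value attained by: walk 0->3->3.
Answer: (G^⊗2)[0][3] = 9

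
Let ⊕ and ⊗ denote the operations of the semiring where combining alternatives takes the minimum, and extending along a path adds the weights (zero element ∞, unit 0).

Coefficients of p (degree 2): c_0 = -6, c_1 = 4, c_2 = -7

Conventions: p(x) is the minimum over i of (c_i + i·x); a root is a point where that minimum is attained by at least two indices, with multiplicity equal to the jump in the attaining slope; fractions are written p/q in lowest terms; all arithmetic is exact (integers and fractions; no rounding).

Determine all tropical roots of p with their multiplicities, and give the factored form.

hull edge (i=0, c=-6) to (i=2, c=-7): slope -1/2, span 2
Factored form: p(x) = -7 ⊗ (x ⊕ 1/2) ⊗ (x ⊕ 1/2)
Answer: roots = 1/2 (mult 2)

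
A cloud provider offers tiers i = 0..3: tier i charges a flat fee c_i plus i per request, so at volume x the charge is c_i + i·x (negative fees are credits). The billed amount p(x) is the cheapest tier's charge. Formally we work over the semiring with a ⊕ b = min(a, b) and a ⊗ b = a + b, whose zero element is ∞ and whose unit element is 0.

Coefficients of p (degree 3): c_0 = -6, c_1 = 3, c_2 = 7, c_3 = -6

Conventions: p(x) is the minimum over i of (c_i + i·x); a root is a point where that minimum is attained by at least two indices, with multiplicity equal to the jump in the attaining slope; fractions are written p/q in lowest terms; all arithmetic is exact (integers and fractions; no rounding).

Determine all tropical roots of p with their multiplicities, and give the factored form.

hull edge (i=0, c=-6) to (i=3, c=-6): slope 0, span 3
Factored form: p(x) = -6 ⊗ (x ⊕ 0) ⊗ (x ⊕ 0) ⊗ (x ⊕ 0)
Answer: roots = 0 (mult 3)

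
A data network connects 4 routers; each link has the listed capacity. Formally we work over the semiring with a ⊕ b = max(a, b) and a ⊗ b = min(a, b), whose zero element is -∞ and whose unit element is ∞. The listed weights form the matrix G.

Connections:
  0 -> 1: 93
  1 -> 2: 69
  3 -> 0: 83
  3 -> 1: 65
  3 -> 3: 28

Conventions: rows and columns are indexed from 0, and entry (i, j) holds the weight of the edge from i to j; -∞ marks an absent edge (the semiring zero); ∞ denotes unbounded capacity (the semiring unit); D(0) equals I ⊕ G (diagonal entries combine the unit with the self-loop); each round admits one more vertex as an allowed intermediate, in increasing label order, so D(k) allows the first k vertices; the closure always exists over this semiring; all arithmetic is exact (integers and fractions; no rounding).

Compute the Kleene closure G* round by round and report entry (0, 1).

D(0):
  [∞, 93, -∞, -∞]
  [-∞, ∞, 69, -∞]
  [-∞, -∞, ∞, -∞]
  [83, 65, -∞, ∞]
D(1):
  [∞, 93, -∞, -∞]
  [-∞, ∞, 69, -∞]
  [-∞, -∞, ∞, -∞]
  [83, 83, -∞, ∞]
D(2):
  [∞, 93, 69, -∞]
  [-∞, ∞, 69, -∞]
  [-∞, -∞, ∞, -∞]
  [83, 83, 69, ∞]
D(3):
  [∞, 93, 69, -∞]
  [-∞, ∞, 69, -∞]
  [-∞, -∞, ∞, -∞]
  [83, 83, 69, ∞]
D(4):
  [∞, 93, 69, -∞]
  [-∞, ∞, 69, -∞]
  [-∞, -∞, ∞, -∞]
  [83, 83, 69, ∞]
Answer: G*[0][1] = 93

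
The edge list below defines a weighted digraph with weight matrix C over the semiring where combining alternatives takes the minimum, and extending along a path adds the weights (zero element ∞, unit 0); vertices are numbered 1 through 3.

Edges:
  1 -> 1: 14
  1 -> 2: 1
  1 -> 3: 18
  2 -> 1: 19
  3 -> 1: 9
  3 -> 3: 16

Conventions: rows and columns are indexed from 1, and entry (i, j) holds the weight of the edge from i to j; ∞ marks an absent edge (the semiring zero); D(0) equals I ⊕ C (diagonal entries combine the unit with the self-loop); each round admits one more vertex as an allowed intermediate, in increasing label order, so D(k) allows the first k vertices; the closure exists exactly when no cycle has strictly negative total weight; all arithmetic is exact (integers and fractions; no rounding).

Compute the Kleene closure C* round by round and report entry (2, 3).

D(0):
  [0, 1, 18]
  [19, 0, ∞]
  [9, ∞, 0]
D(1):
  [0, 1, 18]
  [19, 0, 37]
  [9, 10, 0]
D(2):
  [0, 1, 18]
  [19, 0, 37]
  [9, 10, 0]
D(3):
  [0, 1, 18]
  [19, 0, 37]
  [9, 10, 0]
Answer: C*[2][3] = 37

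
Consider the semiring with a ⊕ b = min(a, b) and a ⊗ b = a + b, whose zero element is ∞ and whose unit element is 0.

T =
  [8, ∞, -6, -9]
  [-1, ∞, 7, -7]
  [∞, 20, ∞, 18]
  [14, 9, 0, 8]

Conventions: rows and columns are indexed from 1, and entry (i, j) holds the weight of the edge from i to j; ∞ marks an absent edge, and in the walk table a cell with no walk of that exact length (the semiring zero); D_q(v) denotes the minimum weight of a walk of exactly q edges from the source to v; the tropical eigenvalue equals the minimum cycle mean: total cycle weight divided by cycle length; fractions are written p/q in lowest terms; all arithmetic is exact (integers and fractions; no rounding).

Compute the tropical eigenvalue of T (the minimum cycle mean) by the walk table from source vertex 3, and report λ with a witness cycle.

q=0: [∞, ∞, 0, ∞]
q=1: [∞, 20, ∞, 18]
q=2: [19, 27, 18, 13]
q=3: [26, 22, 13, 10]
q=4: [21, 19, 10, 15]
Optimal cycle mean attained by: cycle 1->4->2->1, total (-9) + 9 + (-1), length 3.
Answer: λ = -1/3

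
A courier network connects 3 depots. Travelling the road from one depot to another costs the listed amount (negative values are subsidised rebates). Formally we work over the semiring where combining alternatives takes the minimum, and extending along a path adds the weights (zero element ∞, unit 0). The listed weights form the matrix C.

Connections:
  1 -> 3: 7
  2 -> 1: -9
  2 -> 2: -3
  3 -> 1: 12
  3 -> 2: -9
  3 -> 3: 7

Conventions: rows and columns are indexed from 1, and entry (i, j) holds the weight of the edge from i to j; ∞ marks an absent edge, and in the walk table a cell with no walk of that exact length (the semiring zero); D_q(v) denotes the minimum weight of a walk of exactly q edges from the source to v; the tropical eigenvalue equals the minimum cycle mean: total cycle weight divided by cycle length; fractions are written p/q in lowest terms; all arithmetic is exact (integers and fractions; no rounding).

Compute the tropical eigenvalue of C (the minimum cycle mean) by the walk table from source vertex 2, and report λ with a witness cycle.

q=0: [∞, 0, ∞]
q=1: [-9, -3, ∞]
q=2: [-12, -6, -2]
q=3: [-15, -11, -5]
Optimal cycle mean attained by: cycle 1->3->2->1, total 7 + (-9) + (-9), length 3.
Answer: λ = -11/3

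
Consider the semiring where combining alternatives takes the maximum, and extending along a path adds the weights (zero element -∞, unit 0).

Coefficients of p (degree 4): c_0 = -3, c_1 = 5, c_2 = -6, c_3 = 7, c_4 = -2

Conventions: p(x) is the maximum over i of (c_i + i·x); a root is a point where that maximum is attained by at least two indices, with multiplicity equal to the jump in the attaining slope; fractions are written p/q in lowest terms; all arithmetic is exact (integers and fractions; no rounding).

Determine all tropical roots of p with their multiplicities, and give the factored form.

hull edge (i=0, c=-3) to (i=1, c=5): slope 8, span 1
hull edge (i=1, c=5) to (i=3, c=7): slope 1, span 2
hull edge (i=3, c=7) to (i=4, c=-2): slope -9, span 1
Factored form: p(x) = -2 ⊗ (x ⊕ (-8)) ⊗ (x ⊕ (-1)) ⊗ (x ⊕ (-1)) ⊗ (x ⊕ 9)
Answer: roots = -8 (mult 1), -1 (mult 2), 9 (mult 1)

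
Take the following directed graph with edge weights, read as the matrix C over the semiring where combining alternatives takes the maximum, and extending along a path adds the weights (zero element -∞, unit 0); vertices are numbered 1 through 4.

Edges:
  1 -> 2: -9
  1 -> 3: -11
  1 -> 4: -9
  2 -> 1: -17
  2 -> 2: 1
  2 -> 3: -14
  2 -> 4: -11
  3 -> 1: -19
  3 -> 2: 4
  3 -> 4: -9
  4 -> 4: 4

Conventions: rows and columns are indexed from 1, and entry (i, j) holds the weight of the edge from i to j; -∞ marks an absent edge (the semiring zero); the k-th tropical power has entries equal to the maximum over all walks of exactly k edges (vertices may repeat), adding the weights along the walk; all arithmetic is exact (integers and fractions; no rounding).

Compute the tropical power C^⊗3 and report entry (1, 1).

C^⊗2:
  [-26, -7, -23, -5]
  [-16, 2, -13, -7]
  [-13, 5, -10, -5]
  [-∞, -∞, -∞, 8]
C^⊗3:
  [-24, -6, -21, -1]
  [-15, 3, -12, -3]
  [-12, 6, -9, -1]
  [-∞, -∞, -∞, 12]
Key observation: the optimum is the walk 1->3->2->1, with weight (-11) + 4 + (-17) = -24.
Optimal value attained by: walk 1->3->2->1.
Answer: (C^⊗3)[1][1] = -24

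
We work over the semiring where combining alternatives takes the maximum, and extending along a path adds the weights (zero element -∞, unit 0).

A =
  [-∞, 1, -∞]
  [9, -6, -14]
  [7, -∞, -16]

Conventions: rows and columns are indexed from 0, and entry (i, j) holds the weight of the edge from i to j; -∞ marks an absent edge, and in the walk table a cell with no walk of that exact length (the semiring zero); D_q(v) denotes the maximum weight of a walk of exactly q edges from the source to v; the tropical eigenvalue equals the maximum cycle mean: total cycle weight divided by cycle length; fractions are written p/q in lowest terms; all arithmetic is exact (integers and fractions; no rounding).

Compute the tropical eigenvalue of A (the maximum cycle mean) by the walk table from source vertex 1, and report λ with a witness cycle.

q=0: [-∞, 0, -∞]
q=1: [9, -6, -14]
q=2: [3, 10, -20]
q=3: [19, 4, -4]
Optimal cycle mean attained by: cycle 0->1->0, total 1 + 9, length 2.
Answer: λ = 5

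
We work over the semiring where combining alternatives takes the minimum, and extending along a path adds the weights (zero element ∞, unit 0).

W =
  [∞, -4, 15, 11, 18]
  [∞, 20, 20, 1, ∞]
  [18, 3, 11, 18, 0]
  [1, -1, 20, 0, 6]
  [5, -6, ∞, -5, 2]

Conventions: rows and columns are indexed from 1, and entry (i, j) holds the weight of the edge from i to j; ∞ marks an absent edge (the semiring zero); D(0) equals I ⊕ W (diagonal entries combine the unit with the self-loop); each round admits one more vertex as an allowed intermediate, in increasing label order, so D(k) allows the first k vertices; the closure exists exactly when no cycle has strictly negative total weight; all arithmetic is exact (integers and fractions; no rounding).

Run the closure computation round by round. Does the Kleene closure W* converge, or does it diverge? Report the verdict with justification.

D(0):
  [0, -4, 15, 11, 18]
  [∞, 0, 20, 1, ∞]
  [18, 3, 0, 18, 0]
  [1, -1, 20, 0, 6]
  [5, -6, ∞, -5, 0]
D(1):
  [0, -4, 15, 11, 18]
  [∞, 0, 20, 1, ∞]
  [18, 3, 0, 18, 0]
  [1, -3, 16, 0, 6]
  [5, -6, 20, -5, 0]
Detection: at round 2, diagonal entry (4, 4) turns strictly negative.
Key observation: the cycle 4->1->2->4 has total weight 1 + (-4) + 1, which is strictly negative.
Answer: DIVERGES — negative cycle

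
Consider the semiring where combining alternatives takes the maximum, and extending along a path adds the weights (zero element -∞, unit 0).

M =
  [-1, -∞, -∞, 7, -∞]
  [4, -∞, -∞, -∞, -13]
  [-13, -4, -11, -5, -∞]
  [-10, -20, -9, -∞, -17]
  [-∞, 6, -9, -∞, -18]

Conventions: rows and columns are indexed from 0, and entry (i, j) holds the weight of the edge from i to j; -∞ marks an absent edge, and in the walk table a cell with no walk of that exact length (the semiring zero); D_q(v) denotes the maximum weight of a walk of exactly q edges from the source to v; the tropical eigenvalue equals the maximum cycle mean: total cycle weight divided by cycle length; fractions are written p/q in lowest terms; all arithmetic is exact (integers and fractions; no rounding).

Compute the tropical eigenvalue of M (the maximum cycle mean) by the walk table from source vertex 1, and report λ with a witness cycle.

q=0: [-∞, 0, -∞, -∞, -∞]
q=1: [4, -∞, -∞, -∞, -13]
q=2: [3, -7, -22, 11, -31]
q=3: [2, -9, 2, 10, -6]
q=4: [1, 0, 1, 9, -7]
q=5: [4, -1, 0, 8, -8]
Optimal cycle mean attained by: cycle 0->3->4->1->0, total 7 + (-17) + 6 + 4, length 4.
Answer: λ = 0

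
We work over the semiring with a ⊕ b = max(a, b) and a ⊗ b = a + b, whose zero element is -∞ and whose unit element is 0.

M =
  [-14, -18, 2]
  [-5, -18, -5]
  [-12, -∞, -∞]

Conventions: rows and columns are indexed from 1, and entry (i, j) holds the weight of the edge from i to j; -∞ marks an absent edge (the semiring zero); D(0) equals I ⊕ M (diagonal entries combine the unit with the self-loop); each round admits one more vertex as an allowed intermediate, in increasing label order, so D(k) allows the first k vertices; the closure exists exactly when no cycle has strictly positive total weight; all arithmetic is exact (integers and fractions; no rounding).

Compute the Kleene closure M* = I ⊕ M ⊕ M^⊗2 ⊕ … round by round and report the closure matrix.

D(0):
  [0, -18, 2]
  [-5, 0, -5]
  [-12, -∞, 0]
D(1):
  [0, -18, 2]
  [-5, 0, -3]
  [-12, -30, 0]
D(2):
  [0, -18, 2]
  [-5, 0, -3]
  [-12, -30, 0]
D(3):
  [0, -18, 2]
  [-5, 0, -3]
  [-12, -30, 0]
Answer: M* = [[0, -18, 2], [-5, 0, -3], [-12, -30, 0]]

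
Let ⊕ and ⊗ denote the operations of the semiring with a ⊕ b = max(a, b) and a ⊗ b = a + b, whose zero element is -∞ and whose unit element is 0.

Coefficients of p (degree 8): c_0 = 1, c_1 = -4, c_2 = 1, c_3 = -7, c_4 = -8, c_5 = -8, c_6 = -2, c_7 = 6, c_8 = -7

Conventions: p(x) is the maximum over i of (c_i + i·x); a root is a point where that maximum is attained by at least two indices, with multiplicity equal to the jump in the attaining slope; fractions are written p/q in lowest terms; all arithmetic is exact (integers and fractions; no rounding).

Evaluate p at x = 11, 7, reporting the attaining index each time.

p(11) = max(1+0·11=1, -4+1·11=7, 1+2·11=23, -7+3·11=26, -8+4·11=36, -8+5·11=47, -2+6·11=64, 6+7·11=83, -7+8·11=81) = 83 (attained by i=7)
p(7) = max(1+0·7=1, -4+1·7=3, 1+2·7=15, -7+3·7=14, -8+4·7=20, -8+5·7=27, -2+6·7=40, 6+7·7=55, -7+8·7=49) = 55 (attained by i=7)
Answer: p(11) = 83; p(7) = 55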